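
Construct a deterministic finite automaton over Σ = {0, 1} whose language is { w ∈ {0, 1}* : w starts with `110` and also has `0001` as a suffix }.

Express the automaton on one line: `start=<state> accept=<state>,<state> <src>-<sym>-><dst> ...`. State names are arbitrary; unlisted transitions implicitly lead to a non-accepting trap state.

start=q0 accept=q8 q0-0->q1 q0-1->q2 q1-0->q1 q1-1->q1 q2-0->q1 q2-1->q3 q3-0->q4 q3-1->q1 q4-0->q5 q4-1->q6 q5-0->q7 q5-1->q6 q6-0->q4 q6-1->q6 q7-0->q7 q7-1->q8 q8-0->q4 q8-1->q6

Handle the two conditions separately and then intersect. The first has 5 states tracking whether the input so far still matches the prefix `110`; the second has 5 states tracking how much of the suffix `0001` has currently been matched. A product state is a pair (one from each), accepting exactly when both do. Equivalent product states are then merged.
A 9-state machine:
        0   1  
>  q0   q1  q2 
   q1   q1  q1 
   q2   q1  q3 
   q3   q4  q1 
   q4   q5  q6 
   q5   q7  q6 
   q6   q4  q6 
   q7   q7  q8 
 * q8   q4  q6 
(> = start, * = accepting)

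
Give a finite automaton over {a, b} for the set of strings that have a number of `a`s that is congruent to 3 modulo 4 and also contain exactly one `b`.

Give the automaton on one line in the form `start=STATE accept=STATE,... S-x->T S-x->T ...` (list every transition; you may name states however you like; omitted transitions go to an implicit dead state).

start=q0 accept=q8 q0-a->q1 q0-b->q2 q1-a->q3 q1-b->q4 q2-a->q4 q2-b->q5 q3-a->q6 q3-b->q7 q4-a->q7 q4-b->q5 q5-a->q5 q5-b->q5 q6-a->q0 q6-b->q8 q7-a->q8 q7-b->q5 q8-a->q2 q8-b->q5

Build one automaton per condition and run them in lockstep. The first has 4 states tracking the count of `a`s modulo 4; the second has 3 states tracking the count of `b`s, saturating at 2. A product state is a pair (one from each), accepting exactly when both do. Equivalent product states are then merged.
9 states suffice.
        a   b  
>  q0   q1  q2 
   q1   q3  q4 
   q2   q4  q5 
   q3   q6  q7 
   q4   q7  q5 
   q5   q5  q5 
   q6   q0  q8 
   q7   q8  q5 
 * q8   q2  q5 
(> = start, * = accepting)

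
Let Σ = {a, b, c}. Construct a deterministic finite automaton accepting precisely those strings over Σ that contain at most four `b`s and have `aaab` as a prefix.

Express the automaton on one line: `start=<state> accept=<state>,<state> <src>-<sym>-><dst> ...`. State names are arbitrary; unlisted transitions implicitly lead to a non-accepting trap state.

Build one automaton per condition and run them in lockstep. One (6 states) tracks the count of `b`s, saturating at 5; the other (6 states) tracks whether the input so far still matches the prefix `aaab`. Each combined state is a pair, one component from each; accept when both components accept. Equivalent product states are then merged.
9 states suffice.
        a   b   c  
>  s0   s1  s2  s2 
   s1   s3  s2  s2 
   s2   s2  s2  s2 
   s3   s4  s2  s2 
   s4   s2  s5  s2 
 * s5   s5  s6  s5 
 * s6   s6  s7  s6 
 * s7   s7  s8  s7 
 * s8   s8  s2  s8 
(> = start, * = accepting)

start=s0 accept=s5,s6,s7,s8 s0-a->s1 s0-b->s2 s0-c->s2 s1-a->s3 s1-b->s2 s1-c->s2 s2-a->s2 s2-b->s2 s2-c->s2 s3-a->s4 s3-b->s2 s3-c->s2 s4-a->s2 s4-b->s5 s4-c->s2 s5-a->s5 s5-b->s6 s5-c->s5 s6-a->s6 s6-b->s7 s6-c->s6 s7-a->s7 s7-b->s8 s7-c->s7 s8-a->s8 s8-b->s2 s8-c->s8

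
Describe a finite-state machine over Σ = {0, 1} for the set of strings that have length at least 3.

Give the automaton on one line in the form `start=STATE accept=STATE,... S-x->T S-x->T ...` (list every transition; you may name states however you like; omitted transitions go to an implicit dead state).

Count input length up to 4: every symbol moves from q0 toward q4, which means 'more than 3' and absorbs. Accept from {q3, q4}.
With 5 states:
        0   1  
>  q0   q1  q1 
   q1   q2  q2 
   q2   q3  q3 
 * q3   q4  q4 
 * q4   q4  q4 
(> = start, * = accepting)

start=q0 accept=q3,q4 q0-0->q1 q0-1->q1 q1-0->q2 q1-1->q2 q2-0->q3 q2-1->q3 q3-0->q4 q3-1->q4 q4-0->q4 q4-1->q4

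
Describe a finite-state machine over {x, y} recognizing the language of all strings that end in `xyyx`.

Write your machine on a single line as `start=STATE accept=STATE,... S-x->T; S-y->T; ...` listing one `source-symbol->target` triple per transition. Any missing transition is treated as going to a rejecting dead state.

Remember how much of `xyyx` the current input suffix matches. State A means no match yet; B means the last symbol is `x`; C means the last 2 symbols are `xy`; D means the last 3 symbols are `xyy`; E means the last 4 symbols are `xyyx`. Only E accepts. On a mismatch, fall back to the longest proper suffix that is still a prefix of `xyyx`.
With 5 states:
       x  y 
>  A   B  A 
   B   B  C 
   C   B  D 
   D   E  A 
 * E   B  C 
(> = start, * = accepting)

start=A; accept=E; A-x->B; A-y->A; B-x->B; B-y->C; C-x->B; C-y->D; D-x->E; D-y->A; E-x->B; E-y->C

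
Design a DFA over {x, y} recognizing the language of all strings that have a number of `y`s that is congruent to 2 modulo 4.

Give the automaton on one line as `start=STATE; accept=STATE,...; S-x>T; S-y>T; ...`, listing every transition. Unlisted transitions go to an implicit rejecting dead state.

Keep the running count of `y`s modulo 4: each `y` advances along the cycle q0 → q1 → q2 → q3 → q0 while other symbols loop. Accept at q2.
        x   y  
>  q0   q0  q1 
   q1   q1  q2 
 * q2   q2  q3 
   q3   q3  q0 
(> = start, * = accepting)

start=q0; accept=q2; q0-x>q0; q0-y>q1; q1-x>q1; q1-y>q2; q2-x>q2; q2-y>q3; q3-x>q3; q3-y>q0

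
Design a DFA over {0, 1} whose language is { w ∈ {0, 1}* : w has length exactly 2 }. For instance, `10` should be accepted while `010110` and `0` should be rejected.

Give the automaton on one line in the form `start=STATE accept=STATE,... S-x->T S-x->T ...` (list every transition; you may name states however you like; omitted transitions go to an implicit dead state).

start=S0 accept=S2 S0-0->S1 S0-1->S1 S1-0->S2 S1-1->S2 S2-0->S3 S2-1->S3 S3-0->S3 S3-1->S3

Count input length up to 3: every symbol moves from S0 toward S3, which means 'more than 2' and absorbs. Accept from {S2}.
With 4 states:
        0   1  
>  S0   S1  S1 
   S1   S2  S2 
 * S2   S3  S3 
   S3   S3  S3 
(> = start, * = accepting)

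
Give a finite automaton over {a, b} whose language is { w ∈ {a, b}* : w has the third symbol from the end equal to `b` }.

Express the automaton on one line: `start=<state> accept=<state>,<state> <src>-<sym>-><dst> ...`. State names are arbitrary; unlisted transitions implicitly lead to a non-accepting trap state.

start=q0 accept=q11,q12,q13,q14 q0-a->q1 q0-b->q2 q1-a->q3 q1-b->q4 q2-a->q5 q2-b->q6 q3-a->q7 q3-b->q8 q4-a->q9 q4-b->q10 q5-a->q11 q5-b->q12 q6-a->q13 q6-b->q14 q7-a->q7 q7-b->q8 q8-a->q9 q8-b->q10 q9-a->q11 q9-b->q12 q10-a->q13 q10-b->q14 q11-a->q7 q11-b->q8 q12-a->q9 q12-b->q10 q13-a->q11 q13-b->q12 q14-a->q13 q14-b->q14

A DFA must remember the last 3 symbols (since which symbol is third-to-last isn't known until the input ends). Use one state per possible window of the last ≤3 symbols; accept from those whose window starts with `b`.
A 15-state machine:
          a    b  
>  q0     q1   q2 
   q1     q3   q4 
   q2     q5   q6 
   q3     q7   q8 
   q4     q9  q10 
   q5    q11  q12 
   q6    q13  q14 
   q7     q7   q8 
   q8     q9  q10 
   q9    q11  q12 
   q10   q13  q14 
 * q11    q7   q8 
 * q12    q9  q10 
 * q13   q11  q12 
 * q14   q13  q14 
(> = start, * = accepting)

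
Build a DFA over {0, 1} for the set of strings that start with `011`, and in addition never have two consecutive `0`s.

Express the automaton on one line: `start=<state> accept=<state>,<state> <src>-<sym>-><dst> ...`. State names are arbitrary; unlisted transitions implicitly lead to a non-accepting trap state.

Build one automaton per condition and run them in lockstep. The first has 5 states tracking whether the input so far still matches the prefix `011`; the second has 3 states tracking partial matches of the forbidden pattern `00`. A product state is a pair (one from each), accepting exactly when both do. After merging equivalent states the machine shrinks.
A 6-state machine:
        0   1  
>  S0   S1  S2 
   S1   S2  S3 
   S2   S2  S2 
   S3   S2  S4 
 * S4   S5  S4 
 * S5   S2  S4 
(> = start, * = accepting)

start=S0 accept=S4,S5 S0-0->S1 S0-1->S2 S1-0->S2 S1-1->S3 S2-0->S2 S2-1->S2 S3-0->S2 S3-1->S4 S4-0->S5 S4-1->S4 S5-0->S2 S5-1->S4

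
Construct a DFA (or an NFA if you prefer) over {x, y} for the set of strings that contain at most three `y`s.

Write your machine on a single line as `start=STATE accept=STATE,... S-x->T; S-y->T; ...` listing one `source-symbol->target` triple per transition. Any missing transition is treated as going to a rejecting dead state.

Count `y`s, saturating at 4: states s0 through s3 mean 0 through 3 `y`s seen; s4 means more than 3. Each `y` increments (capped at s4); other symbols loop. Accept from {s0, s1, s2, s3}.
With 5 states:
        x   y  
>* s0   s0  s1 
 * s1   s1  s2 
 * s2   s2  s3 
 * s3   s3  s4 
   s4   s4  s4 
(> = start, * = accepting)

start=s0; accept=s0,s1,s2,s3; s0-x->s0; s0-y->s1; s1-x->s1; s1-y->s2; s2-x->s2; s2-y->s3; s3-x->s3; s3-y->s4; s4-x->s4; s4-y->s4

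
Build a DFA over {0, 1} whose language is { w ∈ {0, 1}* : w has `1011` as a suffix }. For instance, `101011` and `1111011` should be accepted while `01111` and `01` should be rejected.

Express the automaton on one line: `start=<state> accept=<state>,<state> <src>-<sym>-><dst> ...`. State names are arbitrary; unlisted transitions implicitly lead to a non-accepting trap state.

start=q0 accept=q4 q0-0->q0 q0-1->q1 q1-0->q2 q1-1->q1 q2-0->q0 q2-1->q3 q3-0->q2 q3-1->q4 q4-0->q2 q4-1->q1

Remember how much of `1011` the current input suffix matches. State q0 means no match yet; q1 means the last symbol is `1`; q2 means the last 2 symbols are `10`; q3 means the last 3 symbols are `101`; q4 means the last 4 symbols are `1011`. Only q4 accepts. On a mismatch, fall back to the longest proper suffix that is still a prefix of `1011`.
5 states suffice.
        0   1  
>  q0   q0  q1 
   q1   q2  q1 
   q2   q0  q3 
   q3   q2  q4 
 * q4   q2  q1 
(> = start, * = accepting)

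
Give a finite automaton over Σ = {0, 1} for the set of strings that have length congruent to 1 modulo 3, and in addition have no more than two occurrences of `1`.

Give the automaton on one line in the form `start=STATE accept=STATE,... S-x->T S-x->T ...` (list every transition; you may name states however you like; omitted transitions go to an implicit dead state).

Run two small machines in parallel and take their product. The first has 3 states tracking the input length modulo 3; the second has 4 states tracking the count of `1`s, saturating at 3. A product state is a pair (one from each), accepting exactly when both do.
A 12-state machine:
          0    1  
>  s0     s1   s2 
 * s1     s3   s4 
 * s2     s4   s5 
   s3     s0   s6 
   s4     s6   s7 
   s5     s7   s8 
   s6     s2   s9 
   s7     s9  s10 
   s8    s10  s10 
 * s9     s5  s11 
   s10   s11  s11 
   s11    s8   s8 
(> = start, * = accepting)

start=s0 accept=s1,s2,s9 s0-0->s1 s0-1->s2 s1-0->s3 s1-1->s4 s2-0->s4 s2-1->s5 s3-0->s0 s3-1->s6 s4-0->s6 s4-1->s7 s5-0->s7 s5-1->s8 s6-0->s2 s6-1->s9 s7-0->s9 s7-1->s10 s8-0->s10 s8-1->s10 s9-0->s5 s9-1->s11 s10-0->s11 s10-1->s11 s11-0->s8 s11-1->s8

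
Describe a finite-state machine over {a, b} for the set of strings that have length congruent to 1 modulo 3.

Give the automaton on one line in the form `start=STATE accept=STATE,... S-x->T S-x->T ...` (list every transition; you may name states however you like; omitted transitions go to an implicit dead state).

start=s0 accept=s1 s0-a->s1 s0-b->s1 s1-a->s2 s1-b->s2 s2-a->s0 s2-b->s0

Count input length modulo 3: every symbol advances one step around the cycle s0 → s1 → s2 → s0. Accept at s1.
With 3 states:
        a   b  
>  s0   s1  s1 
 * s1   s2  s2 
   s2   s0  s0 
(> = start, * = accepting)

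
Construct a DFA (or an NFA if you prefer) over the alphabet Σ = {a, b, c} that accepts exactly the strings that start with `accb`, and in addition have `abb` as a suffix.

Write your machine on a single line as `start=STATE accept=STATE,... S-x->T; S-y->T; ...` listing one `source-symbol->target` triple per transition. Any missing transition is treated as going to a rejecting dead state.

start=S0; accept=S8; S0-a->S1; S0-b->S2; S0-c->S2; S1-a->S2; S1-b->S2; S1-c->S3; S2-a->S2; S2-b->S2; S2-c->S2; S3-a->S2; S3-b->S2; S3-c->S4; S4-a->S2; S4-b->S5; S4-c->S2; S5-a->S6; S5-b->S5; S5-c->S5; S6-a->S6; S6-b->S7; S6-c->S5; S7-a->S6; S7-b->S8; S7-c->S5; S8-a->S6; S8-b->S5; S8-c->S5

Build one automaton per condition and run them in lockstep. One (6 states) tracks whether the input so far still matches the prefix `accb`; the other (4 states) tracks how much of the suffix `abb` has currently been matched. Each combined state is a pair, one component from each; accept when both components accept. Equivalent product states are then merged.
9 states suffice.
        a   b   c  
>  S0   S1  S2  S2 
   S1   S2  S2  S3 
   S2   S2  S2  S2 
   S3   S2  S2  S4 
   S4   S2  S5  S2 
   S5   S6  S5  S5 
   S6   S6  S7  S5 
   S7   S6  S8  S5 
 * S8   S6  S5  S5 
(> = start, * = accepting)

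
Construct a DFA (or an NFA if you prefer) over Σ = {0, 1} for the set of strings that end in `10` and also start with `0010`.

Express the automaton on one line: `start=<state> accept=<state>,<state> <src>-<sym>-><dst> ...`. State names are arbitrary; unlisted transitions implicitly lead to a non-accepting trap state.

start=A accept=F A-0->B A-1->C B-0->D B-1->C C-0->C C-1->C D-0->C D-1->E E-0->F E-1->C F-0->G F-1->H G-0->G G-1->H H-0->F H-1->H

Run two small machines in parallel and take their product. One (3 states) tracks how much of the suffix `10` has currently been matched; the other (6 states) tracks whether the input so far still matches the prefix `0010`. Each combined state is a pair, one component from each; accept when both components accept. Minimizing collapses redundant product states.
With 8 states:
       0  1 
>  A   B  C 
   B   D  C 
   C   C  C 
   D   C  E 
   E   F  C 
 * F   G  H 
   G   G  H 
   H   F  H 
(> = start, * = accepting)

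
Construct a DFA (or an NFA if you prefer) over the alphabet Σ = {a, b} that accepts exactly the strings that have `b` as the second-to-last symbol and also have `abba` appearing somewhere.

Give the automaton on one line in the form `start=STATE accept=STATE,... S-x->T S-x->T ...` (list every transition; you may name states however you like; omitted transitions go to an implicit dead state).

start=S0 accept=S4,S7 S0-a->S1 S0-b->S0 S1-a->S1 S1-b->S2 S2-a->S1 S2-b->S3 S3-a->S4 S3-b->S0 S4-a->S5 S4-b->S6 S5-a->S5 S5-b->S6 S6-a->S4 S6-b->S7 S7-a->S4 S7-b->S7

Handle the two conditions separately and then intersect. The first has 7 states tracking the last 2 symbols read; the second has 5 states tracking whether and how much of `abba` has been seen. A product state is a pair (one from each), accepting exactly when both do. After merging equivalent states the machine shrinks.
An 8-state machine:
        a   b  
>  S0   S1  S0 
   S1   S1  S2 
   S2   S1  S3 
   S3   S4  S0 
 * S4   S5  S6 
   S5   S5  S6 
   S6   S4  S7 
 * S7   S4  S7 
(> = start, * = accepting)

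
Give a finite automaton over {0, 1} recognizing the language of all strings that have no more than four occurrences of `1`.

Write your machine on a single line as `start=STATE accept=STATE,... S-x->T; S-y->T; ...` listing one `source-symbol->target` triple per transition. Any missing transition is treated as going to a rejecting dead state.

Count `1`s, saturating at 5: states S0 through S4 mean 0 through 4 `1`s seen; S5 means more than 4. Each `1` increments (capped at S5); other symbols loop. Accept from {S0, S1, S2, S3, S4}.
With 6 states:
        0   1  
>* S0   S0  S1 
 * S1   S1  S2 
 * S2   S2  S3 
 * S3   S3  S4 
 * S4   S4  S5 
   S5   S5  S5 
(> = start, * = accepting)

start=S0; accept=S0,S1,S2,S3,S4; S0-0->S0; S0-1->S1; S1-0->S1; S1-1->S2; S2-0->S2; S2-1->S3; S3-0->S3; S3-1->S4; S4-0->S4; S4-1->S5; S5-0->S5; S5-1->S5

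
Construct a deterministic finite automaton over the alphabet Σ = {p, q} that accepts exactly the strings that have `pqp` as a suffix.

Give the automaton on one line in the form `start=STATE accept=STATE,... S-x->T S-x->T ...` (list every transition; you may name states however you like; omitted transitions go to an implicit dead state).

start=S0 accept=S3 S0-p->S1 S0-q->S0 S1-p->S1 S1-q->S2 S2-p->S3 S2-q->S0 S3-p->S1 S3-q->S2

Let each state record the length of the longest suffix of the input read so far that is also a prefix of `pqp`. S1 means the last symbol is `p`; S2 means the last 2 symbols are `pq`; S3 means the last 3 symbols are `pqp`. Accept only at S3, where the string currently ends in `pqp`.
With 4 states:
        p   q  
>  S0   S1  S0 
   S1   S1  S2 
   S2   S3  S0 
 * S3   S1  S2 
(> = start, * = accepting)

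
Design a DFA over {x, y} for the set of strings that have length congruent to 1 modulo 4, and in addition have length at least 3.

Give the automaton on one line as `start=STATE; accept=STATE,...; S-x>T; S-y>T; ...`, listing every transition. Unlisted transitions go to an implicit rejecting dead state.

start=q0; accept=q5; q0-x>q1; q0-y>q1; q1-x>q2; q1-y>q2; q2-x>q3; q2-y>q3; q3-x>q4; q3-y>q4; q4-x>q5; q4-y>q5; q5-x>q6; q5-y>q6; q6-x>q7; q6-y>q7; q7-x>q4; q7-y>q4

Run two small machines in parallel and take their product. One (4 states) tracks the input length modulo 4; the other (5 states) tracks the input length, saturating at 4. Each combined state is a pair, one component from each; accept when both components accept.
With 8 states:
        x   y  
>  q0   q1  q1 
   q1   q2  q2 
   q2   q3  q3 
   q3   q4  q4 
   q4   q5  q5 
 * q5   q6  q6 
   q6   q7  q7 
   q7   q4  q4 
(> = start, * = accepting)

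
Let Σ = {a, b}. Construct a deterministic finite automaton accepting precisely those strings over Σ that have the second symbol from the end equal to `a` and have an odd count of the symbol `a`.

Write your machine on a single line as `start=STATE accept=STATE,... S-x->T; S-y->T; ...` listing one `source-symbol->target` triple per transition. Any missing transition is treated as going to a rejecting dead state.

Handle the two conditions separately and then intersect. The first has 7 states tracking the last 2 symbols read; the second has 2 states tracking the count of `a`s modulo 2. A product state is a pair (one from each), accepting exactly when both do. After merging equivalent states the machine shrinks.
6 states suffice.
        a   b  
>  q0   q1  q0 
   q1   q2  q3 
   q2   q4  q0 
 * q3   q2  q5 
 * q4   q2  q3 
   q5   q2  q5 
(> = start, * = accepting)

start=q0; accept=q3,q4; q0-a->q1; q0-b->q0; q1-a->q2; q1-b->q3; q2-a->q4; q2-b->q0; q3-a->q2; q3-b->q5; q4-a->q2; q4-b->q3; q5-a->q2; q5-b->q5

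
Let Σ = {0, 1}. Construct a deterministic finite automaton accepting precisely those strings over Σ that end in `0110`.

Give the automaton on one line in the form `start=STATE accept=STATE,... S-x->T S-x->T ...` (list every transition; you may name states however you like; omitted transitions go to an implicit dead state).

Remember how much of `0110` the current input suffix matches. State q0 means no match yet; q1 means the last symbol is `0`; q2 means the last 2 symbols are `01`; q3 means the last 3 symbols are `011`; q4 means the last 4 symbols are `0110`. Only q4 accepts. On a mismatch, fall back to the longest proper suffix that is still a prefix of `0110`.
        0   1  
>  q0   q1  q0 
   q1   q1  q2 
   q2   q1  q3 
   q3   q4  q0 
 * q4   q1  q2 
(> = start, * = accepting)

start=q0 accept=q4 q0-0->q1 q0-1->q0 q1-0->q1 q1-1->q2 q2-0->q1 q2-1->q3 q3-0->q4 q3-1->q0 q4-0->q1 q4-1->q2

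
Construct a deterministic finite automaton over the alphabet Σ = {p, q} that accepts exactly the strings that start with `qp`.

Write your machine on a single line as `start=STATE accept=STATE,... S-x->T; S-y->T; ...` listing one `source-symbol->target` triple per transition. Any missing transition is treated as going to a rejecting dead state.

start=A; accept=C; A-p->D; A-q->B; B-p->C; B-q->D; C-p->C; C-q->C; D-p->D; D-q->D

Check the first 2 symbols one by one: A through B record how many have matched `qp` so far; any wrong symbol goes to the dead state D. After all 2 match we enter the accepting sink C.
4 states suffice.
       p  q 
>  A   D  B 
   B   C  D 
 * C   C  C 
   D   D  D 
(> = start, * = accepting)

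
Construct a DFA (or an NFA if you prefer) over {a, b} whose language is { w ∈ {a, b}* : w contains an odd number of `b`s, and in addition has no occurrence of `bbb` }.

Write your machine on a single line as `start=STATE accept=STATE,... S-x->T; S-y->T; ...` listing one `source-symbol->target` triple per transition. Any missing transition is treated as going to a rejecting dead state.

start=q0; accept=q1,q2,q6; q0-a->q0; q0-b->q1; q1-a->q2; q1-b->q3; q2-a->q2; q2-b->q4; q3-a->q0; q3-b->q5; q4-a->q0; q4-b->q6; q5-a->q5; q5-b->q7; q6-a->q2; q6-b->q7; q7-a->q7; q7-b->q5

Run two small machines in parallel and take their product. The first has 2 states tracking the count of `b`s modulo 2; the second has 4 states tracking partial matches of the forbidden pattern `bbb`. A product state is a pair (one from each), accepting exactly when both do.
        a   b  
>  q0   q0  q1 
 * q1   q2  q3 
 * q2   q2  q4 
   q3   q0  q5 
   q4   q0  q6 
   q5   q5  q7 
 * q6   q2  q7 
   q7   q7  q5 
(> = start, * = accepting)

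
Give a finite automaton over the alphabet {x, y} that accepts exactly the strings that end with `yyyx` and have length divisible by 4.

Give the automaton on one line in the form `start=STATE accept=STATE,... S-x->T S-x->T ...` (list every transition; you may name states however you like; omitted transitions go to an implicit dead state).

start=s0 accept=s7 s0-x->s1 s0-y->s2 s1-x->s3 s1-y->s3 s2-x->s3 s2-y->s4 s3-x->s5 s3-y->s5 s4-x->s5 s4-y->s6 s5-x->s0 s5-y->s0 s6-x->s7 s6-y->s0 s7-x->s1 s7-y->s2

Run two small machines in parallel and take their product. One (5 states) tracks how much of the suffix `yyyx` has currently been matched; the other (4 states) tracks the input length modulo 4. Each combined state is a pair, one component from each; accept when both components accept. Minimizing collapses redundant product states.
        x   y  
>  s0   s1  s2 
   s1   s3  s3 
   s2   s3  s4 
   s3   s5  s5 
   s4   s5  s6 
   s5   s0  s0 
   s6   s7  s0 
 * s7   s1  s2 
(> = start, * = accepting)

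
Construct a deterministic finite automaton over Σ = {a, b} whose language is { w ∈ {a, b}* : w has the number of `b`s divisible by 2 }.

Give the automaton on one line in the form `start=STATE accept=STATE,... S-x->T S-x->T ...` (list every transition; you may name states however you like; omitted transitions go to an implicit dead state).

start=s0 accept=s0 s0-a->s0 s0-b->s1 s1-a->s1 s1-b->s0

Keep the running count of `b`s modulo 2: each `b` advances along the cycle s0 → s1 → s0 while other symbols loop. Accept at s0.
2 states suffice.
        a   b  
>* s0   s0  s1 
   s1   s1  s0 
(> = start, * = accepting)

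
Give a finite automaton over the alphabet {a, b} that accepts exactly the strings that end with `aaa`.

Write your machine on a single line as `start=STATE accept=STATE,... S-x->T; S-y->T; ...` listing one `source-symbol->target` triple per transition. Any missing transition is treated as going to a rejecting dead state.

start=q0; accept=q3; q0-a->q1; q0-b->q0; q1-a->q2; q1-b->q0; q2-a->q3; q2-b->q0; q3-a->q3; q3-b->q0

Remember how much of `aaa` the current input suffix matches. State q0 means no match yet; q1 means the last symbol is `a`; q2 means the last 2 symbols are `aa`; q3 means the last 3 symbols are `aaa`. Only q3 accepts. On a mismatch, fall back to the longest proper suffix that is still a prefix of `aaa`.
A 4-state machine:
        a   b  
>  q0   q1  q0 
   q1   q2  q0 
   q2   q3  q0 
 * q3   q3  q0 
(> = start, * = accepting)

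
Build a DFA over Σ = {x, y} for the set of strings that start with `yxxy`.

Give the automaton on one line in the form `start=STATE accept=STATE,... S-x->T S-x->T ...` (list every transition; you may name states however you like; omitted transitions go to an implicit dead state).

Walk along `yxxy` while the input agrees: from q0 take `y` to q1, and so on. Any deviation drops to the rejecting sink q5. Once q4 is reached the prefix is confirmed and every continuation is accepted.
With 6 states:
        x   y  
>  q0   q5  q1 
   q1   q2  q5 
   q2   q3  q5 
   q3   q5  q4 
 * q4   q4  q4 
   q5   q5  q5 
(> = start, * = accepting)

start=q0 accept=q4 q0-x->q5 q0-y->q1 q1-x->q2 q1-y->q5 q2-x->q3 q2-y->q5 q3-x->q5 q3-y->q4 q4-x->q4 q4-y->q4 q5-x->q5 q5-y->q5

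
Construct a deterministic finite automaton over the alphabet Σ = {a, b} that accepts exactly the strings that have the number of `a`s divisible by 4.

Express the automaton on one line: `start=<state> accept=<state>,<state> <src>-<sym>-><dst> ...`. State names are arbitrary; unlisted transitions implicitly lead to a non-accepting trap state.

The only thing that matters is how many `a`s have appeared, reduced mod 4. Use one state per residue: s0 for 0, …, s3 for 3. Reading `a` moves to the next residue; anything else stays put. s0 is accepting.
A 4-state machine:
        a   b  
>* s0   s1  s0 
   s1   s2  s1 
   s2   s3  s2 
   s3   s0  s3 
(> = start, * = accepting)

start=s0 accept=s0 s0-a->s1 s0-b->s0 s1-a->s2 s1-b->s1 s2-a->s3 s2-b->s2 s3-a->s0 s3-b->s3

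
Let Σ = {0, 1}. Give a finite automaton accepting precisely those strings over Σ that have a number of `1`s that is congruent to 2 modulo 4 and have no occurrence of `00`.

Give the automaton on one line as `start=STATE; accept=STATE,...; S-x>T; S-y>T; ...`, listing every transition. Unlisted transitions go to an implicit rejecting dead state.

Run two small machines in parallel and take their product. One (4 states) tracks the count of `1`s modulo 4; the other (3 states) tracks partial matches of the forbidden pattern `00`. Each combined state is a pair, one component from each; accept when both components accept. After merging equivalent states the machine shrinks.
A 9-state machine:
       0  1 
>  A   B  C 
   B   D  C 
   C   E  F 
   D   D  D 
   E   D  F 
 * F   G  H 
 * G   D  H 
   H   I  A 
   I   D  A 
(> = start, * = accepting)

start=A; accept=F,G; A-0>B; A-1>C; B-0>D; B-1>C; C-0>E; C-1>F; D-0>D; D-1>D; E-0>D; E-1>F; F-0>G; F-1>H; G-0>D; G-1>H; H-0>I; H-1>A; I-0>D; I-1>A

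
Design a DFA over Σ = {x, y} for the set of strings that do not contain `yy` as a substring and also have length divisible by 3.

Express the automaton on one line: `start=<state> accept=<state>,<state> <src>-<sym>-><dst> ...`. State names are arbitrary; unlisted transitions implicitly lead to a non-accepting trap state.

start=S0 accept=S0,S6 S0-x->S1 S0-y->S2 S1-x->S3 S1-y->S4 S2-x->S3 S2-y->S5 S3-x->S0 S3-y->S6 S4-x->S0 S4-y->S5 S5-x->S5 S5-y->S5 S6-x->S1 S6-y->S5

Handle the two conditions separately and then intersect. One (3 states) tracks partial matches of the forbidden pattern `yy`; the other (3 states) tracks the input length modulo 3. Each combined state is a pair, one component from each; accept when both components accept. Minimizing collapses redundant product states.
A 7-state machine:
        x   y  
>* S0   S1  S2 
   S1   S3  S4 
   S2   S3  S5 
   S3   S0  S6 
   S4   S0  S5 
   S5   S5  S5 
 * S6   S1  S5 
(> = start, * = accepting)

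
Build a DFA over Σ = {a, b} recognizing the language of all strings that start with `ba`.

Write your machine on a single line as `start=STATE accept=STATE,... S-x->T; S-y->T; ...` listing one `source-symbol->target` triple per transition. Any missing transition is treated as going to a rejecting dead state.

Walk along `ba` while the input agrees: from S0 take `b` to S1, and so on. Any deviation drops to the rejecting sink S3. Once S2 is reached the prefix is confirmed and every continuation is accepted.
4 states suffice.
        a   b  
>  S0   S3  S1 
   S1   S2  S3 
 * S2   S2  S2 
   S3   S3  S3 
(> = start, * = accepting)

start=S0; accept=S2; S0-a->S3; S0-b->S1; S1-a->S2; S1-b->S3; S2-a->S2; S2-b->S2; S3-a->S3; S3-b->S3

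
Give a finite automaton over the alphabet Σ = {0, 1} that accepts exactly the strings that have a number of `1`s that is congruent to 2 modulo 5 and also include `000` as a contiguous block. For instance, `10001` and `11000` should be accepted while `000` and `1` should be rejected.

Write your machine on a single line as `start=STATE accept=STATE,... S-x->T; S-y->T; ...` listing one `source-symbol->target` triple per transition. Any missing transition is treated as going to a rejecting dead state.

start=S0; accept=S14; S0-0->S1; S0-1->S2; S1-0->S3; S1-1->S2; S2-0->S4; S2-1->S5; S3-0->S6; S3-1->S2; S4-0->S7; S4-1->S5; S5-0->S8; S5-1->S9; S6-0->S6; S6-1->S10; S7-0->S10; S7-1->S5; S8-0->S11; S8-1->S9; S9-0->S12; S9-1->S13; S10-0->S10; S10-1->S14; S11-0->S14; S11-1->S9; S12-0->S15; S12-1->S13; S13-0->S16; S13-1->S0; S14-0->S14; S14-1->S17; S15-0->S17; S15-1->S13; S16-0->S18; S16-1->S0; S17-0->S17; S17-1->S19; S18-0->S19; S18-1->S0; S19-0->S19; S19-1->S6

Build one automaton per condition and run them in lockstep. The first has 5 states tracking the count of `1`s modulo 5; the second has 4 states tracking whether and how much of `000` has been seen. A product state is a pair (one from each), accepting exactly when both do.
A 20-state machine:
          0    1  
>  S0     S1   S2 
   S1     S3   S2 
   S2     S4   S5 
   S3     S6   S2 
   S4     S7   S5 
   S5     S8   S9 
   S6     S6  S10 
   S7    S10   S5 
   S8    S11   S9 
   S9    S12  S13 
   S10   S10  S14 
   S11   S14   S9 
   S12   S15  S13 
   S13   S16   S0 
 * S14   S14  S17 
   S15   S17  S13 
   S16   S18   S0 
   S17   S17  S19 
   S18   S19   S0 
   S19   S19   S6 
(> = start, * = accepting)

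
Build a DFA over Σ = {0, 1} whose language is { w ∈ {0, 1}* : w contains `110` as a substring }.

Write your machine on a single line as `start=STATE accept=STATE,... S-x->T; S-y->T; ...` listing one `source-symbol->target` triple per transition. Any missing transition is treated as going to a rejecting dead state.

start=q0; accept=q3; q0-0->q0; q0-1->q1; q1-0->q0; q1-1->q2; q2-0->q3; q2-1->q2; q3-0->q3; q3-1->q3

States q0..q2 record the length of the longest prefix of `110` that matches the current input suffix. Reaching q3 means `110` has been seen, and we stay there forever. Accept from q3.
        0   1  
>  q0   q0  q1 
   q1   q0  q2 
   q2   q3  q2 
 * q3   q3  q3 
(> = start, * = accepting)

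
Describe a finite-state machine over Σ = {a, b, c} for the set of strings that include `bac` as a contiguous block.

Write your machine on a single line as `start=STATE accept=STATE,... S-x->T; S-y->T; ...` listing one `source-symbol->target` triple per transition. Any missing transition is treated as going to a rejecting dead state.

States s0..s2 record the length of the longest prefix of `bac` that matches the current input suffix. Reaching s3 means `bac` has been seen, and we stay there forever. Accept from s3.
        a   b   c  
>  s0   s0  s1  s0 
   s1   s2  s1  s0 
   s2   s0  s1  s3 
 * s3   s3  s3  s3 
(> = start, * = accepting)

start=s0; accept=s3; s0-a->s0; s0-b->s1; s0-c->s0; s1-a->s2; s1-b->s1; s1-c->s0; s2-a->s0; s2-b->s1; s2-c->s3; s3-a->s3; s3-b->s3; s3-c->s3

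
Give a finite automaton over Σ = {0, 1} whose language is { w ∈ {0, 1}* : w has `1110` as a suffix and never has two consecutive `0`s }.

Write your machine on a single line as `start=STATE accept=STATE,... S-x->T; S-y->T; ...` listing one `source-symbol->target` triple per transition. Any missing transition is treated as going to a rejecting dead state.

start=s0; accept=s6; s0-0->s1; s0-1->s2; s1-0->s3; s1-1->s2; s2-0->s1; s2-1->s4; s3-0->s3; s3-1->s3; s4-0->s1; s4-1->s5; s5-0->s6; s5-1->s5; s6-0->s3; s6-1->s2

Run two small machines in parallel and take their product. One (5 states) tracks how much of the suffix `1110` has currently been matched; the other (3 states) tracks partial matches of the forbidden pattern `00`. Each combined state is a pair, one component from each; accept when both components accept. After merging equivalent states the machine shrinks.
A 7-state machine:
        0   1  
>  s0   s1  s2 
   s1   s3  s2 
   s2   s1  s4 
   s3   s3  s3 
   s4   s1  s5 
   s5   s6  s5 
 * s6   s3  s2 
(> = start, * = accepting)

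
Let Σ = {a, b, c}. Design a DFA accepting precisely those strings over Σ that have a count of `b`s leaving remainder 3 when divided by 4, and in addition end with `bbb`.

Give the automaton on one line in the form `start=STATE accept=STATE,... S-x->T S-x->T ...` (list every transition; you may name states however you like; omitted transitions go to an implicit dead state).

start=s0 accept=s6 s0-a->s0 s0-b->s1 s0-c->s0 s1-a->s2 s1-b->s3 s1-c->s2 s2-a->s2 s2-b->s4 s2-c->s2 s3-a->s5 s3-b->s6 s3-c->s5 s4-a->s5 s4-b->s7 s4-c->s5 s5-a->s5 s5-b->s8 s5-c->s5 s6-a->s9 s6-b->s10 s6-c->s9 s7-a->s9 s7-b->s10 s7-c->s9 s8-a->s9 s8-b->s11 s8-c->s9 s9-a->s9 s9-b->s12 s9-c->s9 s10-a->s0 s10-b->s13 s10-c->s0 s11-a->s0 s11-b->s13 s11-c->s0 s12-a->s0 s12-b->s14 s12-c->s0 s13-a->s2 s13-b->s15 s13-c->s2 s14-a->s2 s14-b->s15 s14-c->s2 s15-a->s5 s15-b->s6 s15-c->s5

Handle the two conditions separately and then intersect. The first has 4 states tracking the count of `b`s modulo 4; the second has 4 states tracking how much of the suffix `bbb` has currently been matched. A product state is a pair (one from each), accepting exactly when both do.
          a    b    c  
>  s0     s0   s1   s0 
   s1     s2   s3   s2 
   s2     s2   s4   s2 
   s3     s5   s6   s5 
   s4     s5   s7   s5 
   s5     s5   s8   s5 
 * s6     s9  s10   s9 
   s7     s9  s10   s9 
   s8     s9  s11   s9 
   s9     s9  s12   s9 
   s10    s0  s13   s0 
   s11    s0  s13   s0 
   s12    s0  s14   s0 
   s13    s2  s15   s2 
   s14    s2  s15   s2 
   s15    s5   s6   s5 
(> = start, * = accepting)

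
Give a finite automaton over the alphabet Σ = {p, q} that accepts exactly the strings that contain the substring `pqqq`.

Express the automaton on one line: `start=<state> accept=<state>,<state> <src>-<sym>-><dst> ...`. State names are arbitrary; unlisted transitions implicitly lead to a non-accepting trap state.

States S0..S3 record the length of the longest prefix of `pqqq` that matches the current input suffix. Reaching S4 means `pqqq` has been seen, and we stay there forever. Accept from S4.
With 5 states:
        p   q  
>  S0   S1  S0 
   S1   S1  S2 
   S2   S1  S3 
   S3   S1  S4 
 * S4   S4  S4 
(> = start, * = accepting)

start=S0 accept=S4 S0-p->S1 S0-q->S0 S1-p->S1 S1-q->S2 S2-p->S1 S2-q->S3 S3-p->S1 S3-q->S4 S4-p->S4 S4-q->S4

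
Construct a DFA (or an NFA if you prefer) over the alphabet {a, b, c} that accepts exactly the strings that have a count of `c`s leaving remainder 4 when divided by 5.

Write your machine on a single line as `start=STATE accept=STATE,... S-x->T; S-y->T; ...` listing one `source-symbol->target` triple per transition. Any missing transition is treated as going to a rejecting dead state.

The only thing that matters is how many `c`s have appeared, reduced mod 5. Use one state per residue: q0 for 0, …, q4 for 4. Reading `c` moves to the next residue; anything else stays put. q4 is accepting.
A 5-state machine:
        a   b   c  
>  q0   q0  q0  q1 
   q1   q1  q1  q2 
   q2   q2  q2  q3 
   q3   q3  q3  q4 
 * q4   q4  q4  q0 
(> = start, * = accepting)

start=q0; accept=q4; q0-a->q0; q0-b->q0; q0-c->q1; q1-a->q1; q1-b->q1; q1-c->q2; q2-a->q2; q2-b->q2; q2-c->q3; q3-a->q3; q3-b->q3; q3-c->q4; q4-a->q4; q4-b->q4; q4-c->q0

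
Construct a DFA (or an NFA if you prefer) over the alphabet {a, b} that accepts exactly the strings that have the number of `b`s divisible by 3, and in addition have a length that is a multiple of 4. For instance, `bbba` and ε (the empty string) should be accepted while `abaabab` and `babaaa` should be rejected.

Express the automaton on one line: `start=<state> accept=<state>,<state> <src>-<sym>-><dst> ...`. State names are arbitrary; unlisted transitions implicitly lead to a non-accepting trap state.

Build one automaton per condition and run them in lockstep. One (3 states) tracks the count of `b`s modulo 3; the other (4 states) tracks the input length modulo 4. Each combined state is a pair, one component from each; accept when both components accept.
With 12 states:
          a    b  
>* s0     s1   s2 
   s1     s3   s4 
   s2     s4   s5 
   s3     s6   s7 
   s4     s7   s8 
   s5     s8   s6 
   s6     s0   s9 
   s7     s9  s10 
   s8    s10   s0 
   s9     s2  s11 
   s10   s11   s1 
   s11    s5   s3 
(> = start, * = accepting)

start=s0 accept=s0 s0-a->s1 s0-b->s2 s1-a->s3 s1-b->s4 s2-a->s4 s2-b->s5 s3-a->s6 s3-b->s7 s4-a->s7 s4-b->s8 s5-a->s8 s5-b->s6 s6-a->s0 s6-b->s9 s7-a->s9 s7-b->s10 s8-a->s10 s8-b->s0 s9-a->s2 s9-b->s11 s10-a->s11 s10-b->s1 s11-a->s5 s11-b->s3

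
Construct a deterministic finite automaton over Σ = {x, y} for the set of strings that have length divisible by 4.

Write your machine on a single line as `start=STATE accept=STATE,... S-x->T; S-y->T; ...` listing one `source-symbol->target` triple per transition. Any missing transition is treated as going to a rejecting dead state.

Only the length mod 4 matters, so use a 4-cycle: from any state, every input symbol moves to the next state, wrapping q3 back to q0. Mark q0 accepting.
4 states suffice.
        x   y  
>* q0   q1  q1 
   q1   q2  q2 
   q2   q3  q3 
   q3   q0  q0 
(> = start, * = accepting)

start=q0; accept=q0; q0-x->q1; q0-y->q1; q1-x->q2; q1-y->q2; q2-x->q3; q2-y->q3; q3-x->q0; q3-y->q0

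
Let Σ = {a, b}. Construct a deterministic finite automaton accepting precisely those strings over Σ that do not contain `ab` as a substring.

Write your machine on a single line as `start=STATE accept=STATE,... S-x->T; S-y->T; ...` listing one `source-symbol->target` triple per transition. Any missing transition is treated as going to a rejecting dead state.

start=s0; accept=s0,s1; s0-a->s1; s0-b->s0; s1-a->s1; s1-b->s2; s2-a->s2; s2-b->s2

This is the complement of 'contains `ab`'. Use the same substring-matching states — s0 through s2 holding how much of `ab` has just been matched — but flip the accepting set: everything except the trap s2 accepts.
A 3-state machine:
        a   b  
>* s0   s1  s0 
 * s1   s1  s2 
   s2   s2  s2 
(> = start, * = accepting)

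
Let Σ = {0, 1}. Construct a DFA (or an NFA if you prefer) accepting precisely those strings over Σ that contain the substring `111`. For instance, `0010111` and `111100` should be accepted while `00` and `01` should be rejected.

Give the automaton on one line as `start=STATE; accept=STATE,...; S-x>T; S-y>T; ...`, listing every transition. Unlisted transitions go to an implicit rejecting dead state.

start=S0; accept=S3; S0-0>S0; S0-1>S1; S1-0>S0; S1-1>S2; S2-0>S0; S2-1>S3; S3-0>S3; S3-1>S3

States S0..S2 record the length of the longest prefix of `111` that matches the current input suffix. Reaching S3 means `111` has been seen, and we stay there forever. Accept from S3.
        0   1  
>  S0   S0  S1 
   S1   S0  S2 
   S2   S0  S3 
 * S3   S3  S3 
(> = start, * = accepting)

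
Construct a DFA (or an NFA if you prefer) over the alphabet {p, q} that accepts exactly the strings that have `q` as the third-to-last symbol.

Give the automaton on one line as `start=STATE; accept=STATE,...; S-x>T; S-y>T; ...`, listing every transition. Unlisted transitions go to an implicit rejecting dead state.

start=A; accept=L,M,N,O; A-p>B; A-q>C; B-p>D; B-q>E; C-p>F; C-q>G; D-p>H; D-q>I; E-p>J; E-q>K; F-p>L; F-q>M; G-p>N; G-q>O; H-p>H; H-q>I; I-p>J; I-q>K; J-p>L; J-q>M; K-p>N; K-q>O; L-p>H; L-q>I; M-p>J; M-q>K; N-p>L; N-q>M; O-p>N; O-q>O

A DFA must remember the last 3 symbols (since which symbol is third-to-last isn't known until the input ends). Use one state per possible window of the last ≤3 symbols; accept from those whose window starts with `q`.
A 15-state machine:
       p  q 
>  A   B  C 
   B   D  E 
   C   F  G 
   D   H  I 
   E   J  K 
   F   L  M 
   G   N  O 
   H   H  I 
   I   J  K 
   J   L  M 
   K   N  O 
 * L   H  I 
 * M   J  K 
 * N   L  M 
 * O   N  O 
(> = start, * = accepting)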